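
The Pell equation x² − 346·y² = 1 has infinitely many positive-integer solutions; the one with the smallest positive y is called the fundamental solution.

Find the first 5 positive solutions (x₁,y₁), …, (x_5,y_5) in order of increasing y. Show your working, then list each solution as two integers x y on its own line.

17299 930
598510801 32176140
20707276675699 1113230090790
716430357827323201 38515534648976280
24787057499402451432499 1332560466672051244650

[18; 1,1,1,1,36] for √346; ℓ=5 ⇒ convergent index 9
k=0  a_k=18  p_k/q_k = 18/1
k=1  a_k=1  p_k/q_k = 19/1
…
k=4  a_k=1  p_k/q_k = 93/5
…
k=8  a_k=1  p_k/q_k = 10398/559
k=9  a_k=1  p_k/q_k = 17299/930
fundamental: x₁=17299, y₁=930  (since 299255401 − 346·864900 = 1)
n=2: (17299,930)∘(17299,930) = (17299·17299+346·930·930, 17299·930+930·17299) = (598510801,32176140)
n=3: (598510801,32176140)∘(17299,930) = (17299·598510801+346·930·32176140, 17299·32176140+930·598510801) = (20707276675699,1113230090790)
n=4: (20707276675699,1113230090790)∘(17299,930) = (17299·20707276675699+346·930·1113230090790, 17299·1113230090790+930·20707276675699) = (716430357827323201,38515534648976280)
n=5: (716430357827323201,38515534648976280)∘(17299,930) = (17299·716430357827323201+346·930·38515534648976280, 17299·38515534648976280+930·716430357827323201) = (24787057499402451432499,1332560466672051244650)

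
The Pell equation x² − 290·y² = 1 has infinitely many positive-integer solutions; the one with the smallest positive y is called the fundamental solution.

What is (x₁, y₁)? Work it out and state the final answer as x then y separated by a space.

√290 = [17; 34, …], period ℓ=1 (odd) → k=1
a_0=17:  p_0=17·1+0=17,  q_0=17·0+1=1
a_1=34:  p_1=34·17+1=579,  q_1=34·1+0=34
→ (579, 34).  Check: 579²=335241, 290·34²=335240, difference 1.

579 34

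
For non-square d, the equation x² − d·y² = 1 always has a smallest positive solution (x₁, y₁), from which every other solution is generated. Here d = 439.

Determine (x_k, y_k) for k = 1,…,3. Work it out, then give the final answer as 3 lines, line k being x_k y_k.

440 21
387199 18480
340734680 16262379

[20; 1,19,1,40] for √439; ℓ=4 ⇒ convergent index 3
step 0: (20, 1)  from 20·(1,0) + (0,1)
step 1: (21, 1)  from 1·(20,1) + (1,0)
step 2: (419, 20)  from 19·(21,1) + (20,1)
step 3: (440, 21)  from 1·(419,20) + (21,1)
→ (440, 21).  Check: 440²=193600, 439·21²=193599, difference 1.
(440+21√439)^2 = 387199 + 18480√439
(440+21√439)^3 = 340734680 + 16262379√439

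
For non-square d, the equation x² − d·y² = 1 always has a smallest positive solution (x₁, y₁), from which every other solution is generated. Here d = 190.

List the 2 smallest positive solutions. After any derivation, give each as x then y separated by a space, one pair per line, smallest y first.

[13; 1,3,1,1,1,…,3,1,26] for √190; ℓ=14 ⇒ convergent index 13
step 0: (13, 1)  from 13·(1,0) + (0,1)
step 1: (14, 1)  from 1·(13,1) + (1,0)
step 2: (55, 4)  from 3·(14,1) + (13,1)
step 3: (69, 5)  from 1·(55,4) + (14,1)
step 4: (124, 9)  from 1·(69,5) + (55,4)
step 5: (193, 14)  from 1·(124,9) + (69,5)
step 6: (510, 37)  from 2·(193,14) + (124,9)
…
step 8: (2936, 213)  from 2·(1213,88) + (510,37)
…
step 10: (7085, 514)  from 1·(4149,301) + (2936,213)
step 11: (11234, 815)  from 1·(7085,514) + (4149,301)
step 12: (40787, 2959)  from 3·(11234,815) + (7085,514)
step 13: (52021, 3774)  from 1·(40787,2959) + (11234,815)
→ (52021, 3774).  Check: 52021²=2706184441, 190·3774²=2706184440, difference 1.
(x_2, y_2) = (52021·52021 + 190·3774·3774, 52021·3774 + 3774·52021) = (5412368881, 392654508)

52021 3774
5412368881 392654508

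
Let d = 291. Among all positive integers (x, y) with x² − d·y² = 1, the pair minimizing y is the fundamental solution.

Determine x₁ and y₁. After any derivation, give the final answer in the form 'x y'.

290 17

√291 = [17; 17,34, …], period ℓ=2 (even) → k=1
i=0: a=17 ⇒ p=17, q=1
i=1: a=17 ⇒ p=290, q=17
(x₁, y₁) = (290, 17);  290² − 291·17² = 1 ✓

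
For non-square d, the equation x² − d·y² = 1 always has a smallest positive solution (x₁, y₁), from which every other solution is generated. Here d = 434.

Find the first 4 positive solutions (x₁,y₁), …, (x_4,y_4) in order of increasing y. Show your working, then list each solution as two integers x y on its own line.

125 6
31249 1500
7812125 374994
1953000001 93747000

d=434: √d = [20; 1,4,1,40] (ℓ=4, even), read p_3/q_3
i=0: a=20 ⇒ p=20, q=1
…
i=2: a=4 ⇒ p=104, q=5
i=3: a=1 ⇒ p=125, q=6
(x₁, y₁) = (125, 6);  125² − 434·6² = 1 ✓
(x_2, y_2) = (125·125 + 434·6·6, 125·6 + 6·125) = (31249, 1500)
(x_3, y_3) = (125·31249 + 434·6·1500, 125·1500 + 6·31249) = (7812125, 374994)
(x_4, y_4) = (125·7812125 + 434·6·374994, 125·374994 + 6·7812125) = (1953000001, 93747000)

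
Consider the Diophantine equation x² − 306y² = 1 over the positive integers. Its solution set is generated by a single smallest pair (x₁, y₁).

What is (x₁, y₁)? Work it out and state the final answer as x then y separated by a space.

35 2

√306 → a₀=17, period (2,34); ℓ=2 even so k=1
a_0=17:  p_0=17·1+0=17,  q_0=17·0+1=1
a_1=2:  p_1=2·17+1=35,  q_1=2·1+0=2
fundamental: x₁=35, y₁=2  (since 1225 − 306·4 = 1)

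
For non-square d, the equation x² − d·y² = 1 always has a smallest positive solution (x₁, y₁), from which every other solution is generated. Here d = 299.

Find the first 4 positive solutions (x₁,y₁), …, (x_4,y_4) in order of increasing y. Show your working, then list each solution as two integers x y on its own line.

√299 → a₀=17, period (3,2,3,34); ℓ=4 even so k=3
step 0: (17, 1)  from 17·(1,0) + (0,1)
step 1: (52, 3)  from 3·(17,1) + (1,0)
step 2: (121, 7)  from 2·(52,3) + (17,1)
step 3: (415, 24)  from 3·(121,7) + (52,3)
→ (415, 24).  Check: 415²=172225, 299·24²=172224, difference 1.
k=2:  x_2 = 415·415+299·24·24 = 344449,  y_2 = 415·24+24·415 = 19920
k=3:  x_3 = 415·344449+299·24·19920 = 285892255,  y_3 = 415·19920+24·344449 = 16533576
k=4:  x_4 = 415·285892255+299·24·16533576 = 237290227201,  y_4 = 415·16533576+24·285892255 = 13722848160

415 24
344449 19920
285892255 16533576
237290227201 13722848160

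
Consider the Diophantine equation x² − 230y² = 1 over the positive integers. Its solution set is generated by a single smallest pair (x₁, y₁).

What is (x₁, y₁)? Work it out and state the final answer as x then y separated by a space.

[15; 6,30] for √230; ℓ=2 ⇒ convergent index 1
i=0: a=15 ⇒ p=15, q=1
i=1: a=6 ⇒ p=91, q=6
(x₁, y₁) = (91, 6);  91² − 230·6² = 1 ✓

91 6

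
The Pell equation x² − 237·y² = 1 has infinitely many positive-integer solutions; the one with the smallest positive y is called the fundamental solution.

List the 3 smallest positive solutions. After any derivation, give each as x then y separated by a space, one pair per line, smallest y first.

228151 14820
104105757601 6762395640
47503665404623351 3085694655308460

√237 → a₀=15, period (2,1,1,7,10,7,1,1,2,30); ℓ=10 even so k=9
k=0  a_k=15  p_k/q_k = 15/1
…
k=8  a_k=1  p_k/q_k = 90075/5851
k=9  a_k=2  p_k/q_k = 228151/14820
fundamental: x₁=228151, y₁=14820  (since 52052878801 − 237·219632400 = 1)
k=2:  x_2 = 228151·228151+237·14820·14820 = 104105757601,  y_2 = 228151·14820+14820·228151 = 6762395640
k=3:  x_3 = 228151·104105757601+237·14820·6762395640 = 47503665404623351,  y_3 = 228151·6762395640+14820·104105757601 = 3085694655308460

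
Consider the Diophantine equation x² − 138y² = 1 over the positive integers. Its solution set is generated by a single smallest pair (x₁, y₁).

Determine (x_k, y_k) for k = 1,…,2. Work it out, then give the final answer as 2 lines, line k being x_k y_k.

√138 → a₀=11, period (1,2,1,22); ℓ=4 even so k=3
k=0  a_k=11  p_k/q_k = 11/1
k=1  a_k=1  p_k/q_k = 12/1
k=2  a_k=2  p_k/q_k = 35/3
k=3  a_k=1  p_k/q_k = 47/4
→ (47, 4).  Check: 47²=2209, 138·4²=2208, difference 1.
(47+4√138)^2 = 4417 + 376√138

47 4
4417 376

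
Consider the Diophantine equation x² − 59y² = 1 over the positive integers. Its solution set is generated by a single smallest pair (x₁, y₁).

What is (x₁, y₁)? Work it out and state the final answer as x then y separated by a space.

[7; 1,2,7,2,1,14] for √59; ℓ=6 ⇒ convergent index 5
step 0: (7, 1)  from 7·(1,0) + (0,1)
…
step 2: (23, 3)  from 2·(8,1) + (7,1)
step 3: (169, 22)  from 7·(23,3) + (8,1)
step 4: (361, 47)  from 2·(169,22) + (23,3)
step 5: (530, 69)  from 1·(361,47) + (169,22)
→ (530, 69).  Check: 530²=280900, 59·69²=280899, difference 1.

530 69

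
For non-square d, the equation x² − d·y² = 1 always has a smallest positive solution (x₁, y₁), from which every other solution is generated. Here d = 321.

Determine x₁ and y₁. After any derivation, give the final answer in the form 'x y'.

215 12

√321 = [17; 1,10,1,34, …], period ℓ=4 (even) → k=3
a_0=17:  p_0=17·1+0=17,  q_0=17·0+1=1
a_1=1:  p_1=1·17+1=18,  q_1=1·1+0=1
a_2=10:  p_2=10·18+17=197,  q_2=10·1+1=11
a_3=1:  p_3=1·197+18=215,  q_3=1·11+1=12
→ (215, 12).  Check: 215²=46225, 321·12²=46224, difference 1.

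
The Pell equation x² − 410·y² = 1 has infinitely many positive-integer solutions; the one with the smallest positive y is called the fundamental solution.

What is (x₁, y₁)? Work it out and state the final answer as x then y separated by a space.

√410 → a₀=20, period (4,40); ℓ=2 even so k=1
i=0: a=20 ⇒ p=20, q=1
i=1: a=4 ⇒ p=81, q=4
→ (81, 4).  Check: 81²=6561, 410·4²=6560, difference 1.

81 4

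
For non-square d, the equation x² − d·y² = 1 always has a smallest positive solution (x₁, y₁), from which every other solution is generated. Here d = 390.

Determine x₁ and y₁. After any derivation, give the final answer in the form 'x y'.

79 4

[19; 1,2,1,38] for √390; ℓ=4 ⇒ convergent index 3
step 0: (19, 1)  from 19·(1,0) + (0,1)
…
step 2: (59, 3)  from 2·(20,1) + (19,1)
step 3: (79, 4)  from 1·(59,3) + (20,1)
fundamental: x₁=79, y₁=4  (since 6241 − 390·16 = 1)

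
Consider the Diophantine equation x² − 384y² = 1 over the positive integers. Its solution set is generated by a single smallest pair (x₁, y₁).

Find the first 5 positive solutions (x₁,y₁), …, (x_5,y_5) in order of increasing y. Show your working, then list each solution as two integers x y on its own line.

4801 245
46099201 2352490
442644523201 22588608735
4250272665676801 216895818720980
40811117693184120001 2082633628770241225

√384 = [19; 1,1,2,9,2,1,1,38, …], period ℓ=8 (even) → k=7
step 0: (19, 1)  from 19·(1,0) + (0,1)
…
step 2: (39, 2)  from 1·(20,1) + (19,1)
…
step 5: (1940, 99)  from 2·(921,47) + (98,5)
step 6: (2861, 146)  from 1·(1940,99) + (921,47)
step 7: (4801, 245)  from 1·(2861,146) + (1940,99)
fundamental: x₁=4801, y₁=245  (since 23049601 − 384·60025 = 1)
n=2: (4801,245)∘(4801,245) = (4801·4801+384·245·245, 4801·245+245·4801) = (46099201,2352490)
n=3: (46099201,2352490)∘(4801,245) = (4801·46099201+384·245·2352490, 4801·2352490+245·46099201) = (442644523201,22588608735)
n=4: (442644523201,22588608735)∘(4801,245) = (4801·442644523201+384·245·22588608735, 4801·22588608735+245·442644523201) = (4250272665676801,216895818720980)
n=5: (4250272665676801,216895818720980)∘(4801,245) = (4801·4250272665676801+384·245·216895818720980, 4801·216895818720980+245·4250272665676801) = (40811117693184120001,2082633628770241225)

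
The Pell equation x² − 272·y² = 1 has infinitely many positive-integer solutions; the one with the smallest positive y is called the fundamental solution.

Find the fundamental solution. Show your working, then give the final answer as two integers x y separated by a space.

[16; 2,32] for √272; ℓ=2 ⇒ convergent index 1
k=0  a_k=16  p_k/q_k = 16/1
k=1  a_k=2  p_k/q_k = 33/2
→ (33, 2).  Check: 33²=1089, 272·2²=1088, difference 1.

33 2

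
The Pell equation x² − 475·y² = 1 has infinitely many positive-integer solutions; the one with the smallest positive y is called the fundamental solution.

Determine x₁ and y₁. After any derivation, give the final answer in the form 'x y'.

[21; 1,3,1,6,2,6,1,3,1,42] for √475; ℓ=10 ⇒ convergent index 9
k=0  a_k=21  p_k/q_k = 21/1
k=1  a_k=1  p_k/q_k = 22/1
…
k=5  a_k=2  p_k/q_k = 1591/73
k=6  a_k=6  p_k/q_k = 10287/472
…
k=8  a_k=3  p_k/q_k = 45921/2107
k=9  a_k=1  p_k/q_k = 57799/2652
→ (57799, 2652).  Check: 57799²=3340724401, 475·2652²=3340724400, difference 1.

57799 2652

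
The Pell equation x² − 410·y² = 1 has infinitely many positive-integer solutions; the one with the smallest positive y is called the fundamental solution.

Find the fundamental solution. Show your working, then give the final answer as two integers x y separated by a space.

81 4

d=410: √d = [20; 4,40] (ℓ=2, even), read p_1/q_1
k=0  a_k=20  p_k/q_k = 20/1
k=1  a_k=4  p_k/q_k = 81/4
(x₁, y₁) = (81, 4);  81² − 410·4² = 1 ✓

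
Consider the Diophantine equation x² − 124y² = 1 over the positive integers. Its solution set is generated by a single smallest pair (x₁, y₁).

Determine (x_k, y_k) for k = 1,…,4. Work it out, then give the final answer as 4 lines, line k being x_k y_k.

4620799 414960
42703566796801 3834893506080
394649197502177907199 35440544156001500880
3647189234337689639247667201 327527261991011323636100160

d=124: √d = [11; 7,2,1,1,1,…,2,7,22] (ℓ=16, even), read p_15/q_15
a_0=11:  p_0=11·1+0=11,  q_0=11·0+1=1
a_1=7:  p_1=7·11+1=78,  q_1=7·1+0=7
a_2=2:  p_2=2·78+11=167,  q_2=2·7+1=15
a_3=1:  p_3=1·167+78=245,  q_3=1·15+7=22
…
a_5=1:  p_5=1·412+245=657,  q_5=1·37+22=59
a_6=3:  p_6=3·657+412=2383,  q_6=3·59+37=214
a_7=1:  p_7=1·2383+657=3040,  q_7=1·214+59=273
a_8=4:  p_8=4·3040+2383=14543,  q_8=4·273+214=1306
a_9=1:  p_9=1·14543+3040=17583,  q_9=1·1306+273=1579
a_10=3:  p_10=3·17583+14543=67292,  q_10=3·1579+1306=6043
a_11=1:  p_11=1·67292+17583=84875,  q_11=1·6043+1579=7622
a_12=1:  p_12=1·84875+67292=152167,  q_12=1·7622+6043=13665
a_13=1:  p_13=1·152167+84875=237042,  q_13=1·13665+7622=21287
a_14=2:  p_14=2·237042+152167=626251,  q_14=2·21287+13665=56239
a_15=7:  p_15=7·626251+237042=4620799,  q_15=7·56239+21287=414960
(x₁, y₁) = (4620799, 414960);  4620799² − 124·414960² = 1 ✓
(x_2, y_2) = (4620799·4620799 + 124·414960·414960, 4620799·414960 + 414960·4620799) = (42703566796801, 3834893506080)
(x_3, y_3) = (4620799·42703566796801 + 124·414960·3834893506080, 4620799·3834893506080 + 414960·42703566796801) = (394649197502177907199, 35440544156001500880)
(x_4, y_4) = (4620799·394649197502177907199 + 124·414960·35440544156001500880, 4620799·35440544156001500880 + 414960·394649197502177907199) = (3647189234337689639247667201, 327527261991011323636100160)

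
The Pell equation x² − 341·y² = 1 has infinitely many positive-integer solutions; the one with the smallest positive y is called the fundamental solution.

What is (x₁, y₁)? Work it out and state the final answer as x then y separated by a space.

10626551 575460

√341 → a₀=18, period (2,6,1,8,2,…,6,2,36); ℓ=14 even so k=13
k=0  a_k=18  p_k/q_k = 18/1
k=1  a_k=2  p_k/q_k = 37/2
…
k=3  a_k=1  p_k/q_k = 277/15
k=4  a_k=8  p_k/q_k = 2456/133
k=5  a_k=2  p_k/q_k = 5189/281
k=6  a_k=1  p_k/q_k = 7645/414
…
k=8  a_k=1  p_k/q_k = 28124/1523
…
k=12  a_k=6  p_k/q_k = 4953942/268271
k=13  a_k=2  p_k/q_k = 10626551/575460
(x₁, y₁) = (10626551, 575460);  10626551² − 341·575460² = 1 ✓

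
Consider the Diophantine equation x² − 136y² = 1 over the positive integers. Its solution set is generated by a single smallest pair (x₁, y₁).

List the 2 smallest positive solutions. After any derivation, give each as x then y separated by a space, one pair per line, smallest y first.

d=136: √d = [11; 1,1,1,22] (ℓ=4, even), read p_3/q_3
i=0: a=11 ⇒ p=11, q=1
…
i=2: a=1 ⇒ p=23, q=2
i=3: a=1 ⇒ p=35, q=3
→ (35, 3).  Check: 35²=1225, 136·3²=1224, difference 1.
k=2:  x_2 = 35·35+136·3·3 = 2449,  y_2 = 35·3+3·35 = 210

35 3
2449 210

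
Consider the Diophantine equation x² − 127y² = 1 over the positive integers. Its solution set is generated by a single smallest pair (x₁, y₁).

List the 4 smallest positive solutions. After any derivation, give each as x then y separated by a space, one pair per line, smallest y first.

d=127: √d = [11; 3,1,2,2,7,11,7,2,2,1,3,22] (ℓ=12, even), read p_11/q_11
i=0: a=11 ⇒ p=11, q=1
i=1: a=3 ⇒ p=34, q=3
i=2: a=1 ⇒ p=45, q=4
i=3: a=2 ⇒ p=124, q=11
…
i=5: a=7 ⇒ p=2175, q=193
…
i=7: a=7 ⇒ p=171701, q=15236
i=8: a=2 ⇒ p=367620, q=32621
i=9: a=2 ⇒ p=906941, q=80478
i=10: a=1 ⇒ p=1274561, q=113099
i=11: a=3 ⇒ p=4730624, q=419775
(x₁, y₁) = (4730624, 419775);  4730624² − 127·419775² = 1 ✓
(4730624+419775√127)^2 = 44757606858751 + 3971595379200√127
(4730624+419775√127)^3 = 423462818377139450624 + 37576248838264821825√127
(4730624+419775√127)^4 = 4006486743445029115330560001 + 355518209168531397366758400√127

4730624 419775
44757606858751 3971595379200
423462818377139450624 37576248838264821825
4006486743445029115330560001 355518209168531397366758400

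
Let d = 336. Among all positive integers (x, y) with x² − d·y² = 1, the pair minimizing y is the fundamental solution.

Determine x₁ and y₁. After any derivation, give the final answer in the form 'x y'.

55 3

√336 = [18; 3,36, …], period ℓ=2 (even) → k=1
k=0  a_k=18  p_k/q_k = 18/1
k=1  a_k=3  p_k/q_k = 55/3
fundamental: x₁=55, y₁=3  (since 3025 − 336·9 = 1)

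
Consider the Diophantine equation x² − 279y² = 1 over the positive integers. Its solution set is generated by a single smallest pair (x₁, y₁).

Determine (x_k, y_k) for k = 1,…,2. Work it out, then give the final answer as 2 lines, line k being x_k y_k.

1520 91
4620799 276640

√279 → a₀=16, period (1,2,2,1,2,2,1,32); ℓ=8 even so k=7
step 0: (16, 1)  from 16·(1,0) + (0,1)
…
step 2: (50, 3)  from 2·(17,1) + (16,1)
step 3: (117, 7)  from 2·(50,3) + (17,1)
…
step 6: (1069, 64)  from 2·(451,27) + (167,10)
step 7: (1520, 91)  from 1·(1069,64) + (451,27)
(x₁, y₁) = (1520, 91);  1520² − 279·91² = 1 ✓
k=2:  x_2 = 1520·1520+279·91·91 = 4620799,  y_2 = 1520·91+91·1520 = 276640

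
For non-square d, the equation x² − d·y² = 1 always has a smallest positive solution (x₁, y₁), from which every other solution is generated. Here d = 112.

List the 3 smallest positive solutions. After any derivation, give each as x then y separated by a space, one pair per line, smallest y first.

127 12
32257 3048
8193151 774180

√112 = [10; 1,1,2,1,1,20, …], period ℓ=6 (even) → k=5
a_0=10:  p_0=10·1+0=10,  q_0=10·0+1=1
a_1=1:  p_1=1·10+1=11,  q_1=1·1+0=1
…
a_3=2:  p_3=2·21+11=53,  q_3=2·2+1=5
a_4=1:  p_4=1·53+21=74,  q_4=1·5+2=7
a_5=1:  p_5=1·74+53=127,  q_5=1·7+5=12
→ (127, 12).  Check: 127²=16129, 112·12²=16128, difference 1.
k=2:  x_2 = 127·127+112·12·12 = 32257,  y_2 = 127·12+12·127 = 3048
k=3:  x_3 = 127·32257+112·12·3048 = 8193151,  y_3 = 127·3048+12·32257 = 774180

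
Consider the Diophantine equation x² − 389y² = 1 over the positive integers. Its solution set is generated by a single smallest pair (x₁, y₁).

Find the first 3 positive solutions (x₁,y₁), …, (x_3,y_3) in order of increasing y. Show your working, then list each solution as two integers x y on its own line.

3287049 166660
21609382256801 1095639172680
142062196675667653449 7202839293837075980

[19; 1,2,1,1,1,1,2,1,38] for √389; ℓ=9 ⇒ convergent index 17
step 0: (19, 1)  from 19·(1,0) + (0,1)
step 1: (20, 1)  from 1·(19,1) + (1,0)
step 2: (59, 3)  from 2·(20,1) + (19,1)
step 3: (79, 4)  from 1·(59,3) + (20,1)
step 4: (138, 7)  from 1·(79,4) + (59,3)
…
step 12: (202418, 10263)  from 1·(151493,7681) + (50925,2582)
step 13: (353911, 17944)  from 1·(202418,10263) + (151493,7681)
…
step 15: (910240, 46151)  from 1·(556329,28207) + (353911,17944)
step 16: (2376809, 120509)  from 2·(910240,46151) + (556329,28207)
step 17: (3287049, 166660)  from 1·(2376809,120509) + (910240,46151)
(x₁, y₁) = (3287049, 166660);  3287049² − 389·166660² = 1 ✓
k=2:  x_2 = 3287049·3287049+389·166660·166660 = 21609382256801,  y_2 = 3287049·166660+166660·3287049 = 1095639172680
k=3:  x_3 = 3287049·21609382256801+389·166660·1095639172680 = 142062196675667653449,  y_3 = 3287049·1095639172680+166660·21609382256801 = 7202839293837075980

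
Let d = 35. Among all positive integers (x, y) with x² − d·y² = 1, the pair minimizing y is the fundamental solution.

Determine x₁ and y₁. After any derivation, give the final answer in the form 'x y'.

6 1

[5; 1,10] for √35; ℓ=2 ⇒ convergent index 1
step 0: (5, 1)  from 5·(1,0) + (0,1)
step 1: (6, 1)  from 1·(5,1) + (1,0)
→ (6, 1).  Check: 6²=36, 35·1²=35, difference 1.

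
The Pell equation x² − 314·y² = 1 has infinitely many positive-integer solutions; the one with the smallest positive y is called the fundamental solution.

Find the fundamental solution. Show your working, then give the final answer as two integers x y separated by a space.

d=314: √d = [17; 1,2,1,1,2,1,34] (ℓ=7, odd), read p_13/q_13
k=0  a_k=17  p_k/q_k = 17/1
…
k=3  a_k=1  p_k/q_k = 71/4
…
k=6  a_k=1  p_k/q_k = 443/25
…
k=11  a_k=1  p_k/q_k = 109882/6201
k=12  a_k=2  p_k/q_k = 282617/15949
k=13  a_k=1  p_k/q_k = 392499/22150
fundamental: x₁=392499, y₁=22150  (since 154055465001 − 314·490622500 = 1)

392499 22150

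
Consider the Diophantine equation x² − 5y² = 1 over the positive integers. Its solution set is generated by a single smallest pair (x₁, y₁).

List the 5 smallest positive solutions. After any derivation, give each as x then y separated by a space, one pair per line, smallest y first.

9 4
161 72
2889 1292
51841 23184
930249 416020

[2; 4] for √5; ℓ=1 ⇒ convergent index 1
i=0: a=2 ⇒ p=2, q=1
i=1: a=4 ⇒ p=9, q=4
→ (9, 4).  Check: 9²=81, 5·4²=80, difference 1.
n=2: (9,4)∘(9,4) = (9·9+5·4·4, 9·4+4·9) = (161,72)
n=3: (161,72)∘(9,4) = (9·161+5·4·72, 9·72+4·161) = (2889,1292)
n=4: (2889,1292)∘(9,4) = (9·2889+5·4·1292, 9·1292+4·2889) = (51841,23184)
n=5: (51841,23184)∘(9,4) = (9·51841+5·4·23184, 9·23184+4·51841) = (930249,416020)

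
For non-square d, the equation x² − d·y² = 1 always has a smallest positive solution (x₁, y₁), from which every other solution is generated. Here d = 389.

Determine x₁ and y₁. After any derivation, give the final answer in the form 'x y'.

3287049 166660

√389 → a₀=19, period (1,2,1,1,1,1,2,1,38); ℓ=9 odd so k=17
a_0=19:  p_0=19·1+0=19,  q_0=19·0+1=1
…
a_2=2:  p_2=2·20+19=59,  q_2=2·1+1=3
…
a_4=1:  p_4=1·79+59=138,  q_4=1·4+3=7
…
a_6=1:  p_6=1·217+138=355,  q_6=1·11+7=18
a_7=2:  p_7=2·355+217=927,  q_7=2·18+11=47
a_8=1:  p_8=1·927+355=1282,  q_8=1·47+18=65
…
a_10=1:  p_10=1·49643+1282=50925,  q_10=1·2517+65=2582
a_11=2:  p_11=2·50925+49643=151493,  q_11=2·2582+2517=7681
…
a_13=1:  p_13=1·202418+151493=353911,  q_13=1·10263+7681=17944
a_14=1:  p_14=1·353911+202418=556329,  q_14=1·17944+10263=28207
a_15=1:  p_15=1·556329+353911=910240,  q_15=1·28207+17944=46151
a_16=2:  p_16=2·910240+556329=2376809,  q_16=2·46151+28207=120509
a_17=1:  p_17=1·2376809+910240=3287049,  q_17=1·120509+46151=166660
→ (3287049, 166660).  Check: 3287049²=10804691128401, 389·166660²=10804691128400, difference 1.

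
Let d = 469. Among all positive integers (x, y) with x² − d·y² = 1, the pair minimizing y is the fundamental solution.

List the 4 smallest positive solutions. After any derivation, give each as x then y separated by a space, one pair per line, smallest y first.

137215 6336
37655912449 1738788480
10333912053241855 477175722560064
2835935484733506355201 130951333540419575040

[21; 1,1,1,10,6,10,1,1,1,42] for √469; ℓ=10 ⇒ convergent index 9
step 0: (21, 1)  from 21·(1,0) + (0,1)
…
step 2: (43, 2)  from 1·(22,1) + (21,1)
…
step 5: (4223, 195)  from 6·(693,32) + (65,3)
step 6: (42923, 1982)  from 10·(4223,195) + (693,32)
step 7: (47146, 2177)  from 1·(42923,1982) + (4223,195)
step 8: (90069, 4159)  from 1·(47146,2177) + (42923,1982)
step 9: (137215, 6336)  from 1·(90069,4159) + (47146,2177)
fundamental: x₁=137215, y₁=6336  (since 18827956225 − 469·40144896 = 1)
(x_2, y_2) = (137215·137215 + 469·6336·6336, 137215·6336 + 6336·137215) = (37655912449, 1738788480)
(x_3, y_3) = (137215·37655912449 + 469·6336·1738788480, 137215·1738788480 + 6336·37655912449) = (10333912053241855, 477175722560064)
(x_4, y_4) = (137215·10333912053241855 + 469·6336·477175722560064, 137215·477175722560064 + 6336·10333912053241855) = (2835935484733506355201, 130951333540419575040)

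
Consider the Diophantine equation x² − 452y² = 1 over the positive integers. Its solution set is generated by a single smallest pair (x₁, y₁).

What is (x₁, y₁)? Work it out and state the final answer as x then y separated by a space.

1204353 56648

√452 = [21; 3,1,5,3,10,3,5,1,3,42, …], period ℓ=10 (even) → k=9
step 0: (21, 1)  from 21·(1,0) + (0,1)
step 1: (64, 3)  from 3·(21,1) + (1,0)
step 2: (85, 4)  from 1·(64,3) + (21,1)
…
step 7: (263904, 12413)  from 5·(49579,2332) + (16009,753)
step 8: (313483, 14745)  from 1·(263904,12413) + (49579,2332)
step 9: (1204353, 56648)  from 3·(313483,14745) + (263904,12413)
(x₁, y₁) = (1204353, 56648);  1204353² − 452·56648² = 1 ✓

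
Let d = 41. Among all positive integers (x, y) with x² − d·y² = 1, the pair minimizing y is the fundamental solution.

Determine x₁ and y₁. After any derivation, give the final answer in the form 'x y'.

2049 320

√41 → a₀=6, period (2,2,12); ℓ=3 odd so k=5
a_0=6:  p_0=6·1+0=6,  q_0=6·0+1=1
…
a_2=2:  p_2=2·13+6=32,  q_2=2·2+1=5
…
a_4=2:  p_4=2·397+32=826,  q_4=2·62+5=129
a_5=2:  p_5=2·826+397=2049,  q_5=2·129+62=320
(x₁, y₁) = (2049, 320);  2049² − 41·320² = 1 ✓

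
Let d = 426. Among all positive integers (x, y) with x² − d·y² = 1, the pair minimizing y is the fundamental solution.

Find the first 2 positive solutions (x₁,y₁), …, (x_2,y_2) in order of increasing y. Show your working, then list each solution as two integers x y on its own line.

88751 4300
15753480001 763258600

d=426: √d = [20; 1,1,1,3,2,6,2,3,1,1,1,40] (ℓ=12, even), read p_11/q_11
a_0=20:  p_0=20·1+0=20,  q_0=20·0+1=1
a_1=1:  p_1=1·20+1=21,  q_1=1·1+0=1
a_2=1:  p_2=1·21+20=41,  q_2=1·1+1=2
a_3=1:  p_3=1·41+21=62,  q_3=1·2+1=3
…
a_5=2:  p_5=2·227+62=516,  q_5=2·11+3=25
…
a_8=3:  p_8=3·7162+3323=24809,  q_8=3·347+161=1202
…
a_10=1:  p_10=1·31971+24809=56780,  q_10=1·1549+1202=2751
a_11=1:  p_11=1·56780+31971=88751,  q_11=1·2751+1549=4300
fundamental: x₁=88751, y₁=4300  (since 7876740001 − 426·18490000 = 1)
k=2:  x_2 = 88751·88751+426·4300·4300 = 15753480001,  y_2 = 88751·4300+4300·88751 = 763258600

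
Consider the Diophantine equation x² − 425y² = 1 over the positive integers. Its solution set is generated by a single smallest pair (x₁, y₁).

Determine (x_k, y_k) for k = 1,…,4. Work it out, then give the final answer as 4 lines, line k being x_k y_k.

[20; 1,1,1,1,1,1,40] for √425; ℓ=7 ⇒ convergent index 13
a_0=20:  p_0=20·1+0=20,  q_0=20·0+1=1
a_1=1:  p_1=1·20+1=21,  q_1=1·1+0=1
…
a_3=1:  p_3=1·41+21=62,  q_3=1·2+1=3
…
a_5=1:  p_5=1·103+62=165,  q_5=1·5+3=8
a_6=1:  p_6=1·165+103=268,  q_6=1·8+5=13
…
a_8=1:  p_8=1·10885+268=11153,  q_8=1·528+13=541
a_9=1:  p_9=1·11153+10885=22038,  q_9=1·541+528=1069
a_10=1:  p_10=1·22038+11153=33191,  q_10=1·1069+541=1610
a_11=1:  p_11=1·33191+22038=55229,  q_11=1·1610+1069=2679
a_12=1:  p_12=1·55229+33191=88420,  q_12=1·2679+1610=4289
a_13=1:  p_13=1·88420+55229=143649,  q_13=1·4289+2679=6968
(x₁, y₁) = (143649, 6968);  143649² − 425·6968² = 1 ✓
k=2:  x_2 = 143649·143649+425·6968·6968 = 41270070401,  y_2 = 143649·6968+6968·143649 = 2001892464
k=3:  x_3 = 143649·41270070401+425·6968·2001892464 = 11856808685922849,  y_3 = 143649·2001892464+6968·41270070401 = 575139701115304
k=4:  x_4 = 143649·11856808685922849+425·6968·575139701115304 = 3406437421806992601601,  y_4 = 143649·575139701115304+6968·11856808685922849 = 165236485849022716128

143649 6968
41270070401 2001892464
11856808685922849 575139701115304
3406437421806992601601 165236485849022716128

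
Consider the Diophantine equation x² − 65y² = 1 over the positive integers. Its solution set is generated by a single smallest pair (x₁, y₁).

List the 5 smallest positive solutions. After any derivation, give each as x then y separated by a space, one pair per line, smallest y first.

√65 = [8; 16, …], period ℓ=1 (odd) → k=1
k=0  a_k=8  p_k/q_k = 8/1
k=1  a_k=16  p_k/q_k = 129/16
(x₁, y₁) = (129, 16);  129² − 65·16² = 1 ✓
(129+16√65)^2 = 33281 + 4128√65
(129+16√65)^3 = 8586369 + 1065008√65
(129+16√65)^4 = 2215249921 + 274767936√65
(129+16√65)^5 = 571525893249 + 70889062480√65

129 16
33281 4128
8586369 1065008
2215249921 274767936
571525893249 70889062480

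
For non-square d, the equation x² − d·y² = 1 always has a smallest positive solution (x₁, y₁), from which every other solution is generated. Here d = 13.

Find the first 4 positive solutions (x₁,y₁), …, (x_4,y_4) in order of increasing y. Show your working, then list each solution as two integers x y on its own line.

649 180
842401 233640
1093435849 303264540
1419278889601 393637139280

[3; 1,1,1,1,6] for √13; ℓ=5 ⇒ convergent index 9
i=0: a=3 ⇒ p=3, q=1
i=1: a=1 ⇒ p=4, q=1
i=2: a=1 ⇒ p=7, q=2
…
i=4: a=1 ⇒ p=18, q=5
i=5: a=6 ⇒ p=119, q=33
i=6: a=1 ⇒ p=137, q=38
…
i=8: a=1 ⇒ p=393, q=109
i=9: a=1 ⇒ p=649, q=180
fundamental: x₁=649, y₁=180  (since 421201 − 13·32400 = 1)
(x_2, y_2) = (649·649 + 13·180·180, 649·180 + 180·649) = (842401, 233640)
(x_3, y_3) = (649·842401 + 13·180·233640, 649·233640 + 180·842401) = (1093435849, 303264540)
(x_4, y_4) = (649·1093435849 + 13·180·303264540, 649·303264540 + 180·1093435849) = (1419278889601, 393637139280)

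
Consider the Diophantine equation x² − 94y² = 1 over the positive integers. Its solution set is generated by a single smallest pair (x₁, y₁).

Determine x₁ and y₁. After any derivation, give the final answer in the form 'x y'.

[9; 1,2,3,1,1,…,2,1,18] for √94; ℓ=16 ⇒ convergent index 15
a_0=9:  p_0=9·1+0=9,  q_0=9·0+1=1
a_1=1:  p_1=1·9+1=10,  q_1=1·1+0=1
…
a_3=3:  p_3=3·29+10=97,  q_3=3·3+1=10
a_4=1:  p_4=1·97+29=126,  q_4=1·10+3=13
…
a_6=5:  p_6=5·223+126=1241,  q_6=5·23+13=128
a_7=1:  p_7=1·1241+223=1464,  q_7=1·128+23=151
a_8=8:  p_8=8·1464+1241=12953,  q_8=8·151+128=1336
…
a_12=1:  p_12=1·99455+85038=184493,  q_12=1·10258+8771=19029
…
a_14=2:  p_14=2·652934+184493=1490361,  q_14=2·67345+19029=153719
a_15=1:  p_15=1·1490361+652934=2143295,  q_15=1·153719+67345=221064
fundamental: x₁=2143295, y₁=221064  (since 4593713457025 − 94·48869292096 = 1)

2143295 221064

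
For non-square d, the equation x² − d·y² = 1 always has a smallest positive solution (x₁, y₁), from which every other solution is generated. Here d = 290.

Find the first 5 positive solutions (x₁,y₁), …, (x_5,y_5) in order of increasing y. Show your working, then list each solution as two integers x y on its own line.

579 34
670481 39372
776416419 45592742
899089542721 52796355864
1041144914054499 61138134497770

[17; 34] for √290; ℓ=1 ⇒ convergent index 1
i=0: a=17 ⇒ p=17, q=1
i=1: a=34 ⇒ p=579, q=34
fundamental: x₁=579, y₁=34  (since 335241 − 290·1156 = 1)
(x_2, y_2) = (579·579 + 290·34·34, 579·34 + 34·579) = (670481, 39372)
(x_3, y_3) = (579·670481 + 290·34·39372, 579·39372 + 34·670481) = (776416419, 45592742)
(x_4, y_4) = (579·776416419 + 290·34·45592742, 579·45592742 + 34·776416419) = (899089542721, 52796355864)
(x_5, y_5) = (579·899089542721 + 290·34·52796355864, 579·52796355864 + 34·899089542721) = (1041144914054499, 61138134497770)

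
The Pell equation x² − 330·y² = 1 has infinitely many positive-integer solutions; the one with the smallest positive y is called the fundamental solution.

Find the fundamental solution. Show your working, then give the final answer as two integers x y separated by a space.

109 6

d=330: √d = [18; 6,36] (ℓ=2, even), read p_1/q_1
k=0  a_k=18  p_k/q_k = 18/1
k=1  a_k=6  p_k/q_k = 109/6
(x₁, y₁) = (109, 6);  109² − 330·6² = 1 ✓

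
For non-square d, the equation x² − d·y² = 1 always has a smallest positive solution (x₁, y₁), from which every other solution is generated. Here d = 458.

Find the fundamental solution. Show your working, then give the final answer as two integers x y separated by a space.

22899 1070

√458 → a₀=21, period (2,2,42); ℓ=3 odd so k=5
i=0: a=21 ⇒ p=21, q=1
…
i=4: a=2 ⇒ p=9181, q=429
i=5: a=2 ⇒ p=22899, q=1070
fundamental: x₁=22899, y₁=1070  (since 524364201 − 458·1144900 = 1)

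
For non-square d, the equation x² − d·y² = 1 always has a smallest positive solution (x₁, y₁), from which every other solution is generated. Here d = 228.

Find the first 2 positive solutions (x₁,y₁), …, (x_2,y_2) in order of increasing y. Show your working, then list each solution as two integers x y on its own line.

151 10
45601 3020

√228 = [15; 10,30, …], period ℓ=2 (even) → k=1
step 0: (15, 1)  from 15·(1,0) + (0,1)
step 1: (151, 10)  from 10·(15,1) + (1,0)
fundamental: x₁=151, y₁=10  (since 22801 − 228·100 = 1)
(151+10√228)^2 = 45601 + 3020√228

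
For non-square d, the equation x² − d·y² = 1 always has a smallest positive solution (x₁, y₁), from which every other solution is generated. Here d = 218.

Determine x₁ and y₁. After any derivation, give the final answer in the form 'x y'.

[14; 1,3,3,1,28] for √218; ℓ=5 ⇒ convergent index 9
i=0: a=14 ⇒ p=14, q=1
…
i=4: a=1 ⇒ p=251, q=17
i=5: a=28 ⇒ p=7220, q=489
…
i=7: a=3 ⇒ p=29633, q=2007
i=8: a=3 ⇒ p=96370, q=6527
i=9: a=1 ⇒ p=126003, q=8534
→ (126003, 8534).  Check: 126003²=15876756009, 218·8534²=15876756008, difference 1.

126003 8534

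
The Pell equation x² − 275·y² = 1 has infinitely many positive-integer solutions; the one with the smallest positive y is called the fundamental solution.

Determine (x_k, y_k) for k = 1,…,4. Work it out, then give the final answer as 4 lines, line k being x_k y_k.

d=275: √d = [16; 1,1,2,1,1,32] (ℓ=6, even), read p_5/q_5
step 0: (16, 1)  from 16·(1,0) + (0,1)
…
step 4: (116, 7)  from 1·(83,5) + (33,2)
step 5: (199, 12)  from 1·(116,7) + (83,5)
(x₁, y₁) = (199, 12);  199² − 275·12² = 1 ✓
(x_2, y_2) = (199·199 + 275·12·12, 199·12 + 12·199) = (79201, 4776)
(x_3, y_3) = (199·79201 + 275·12·4776, 199·4776 + 12·79201) = (31521799, 1900836)
(x_4, y_4) = (199·31521799 + 275·12·1900836, 199·1900836 + 12·31521799) = (12545596801, 756527952)

199 12
79201 4776
31521799 1900836
12545596801 756527952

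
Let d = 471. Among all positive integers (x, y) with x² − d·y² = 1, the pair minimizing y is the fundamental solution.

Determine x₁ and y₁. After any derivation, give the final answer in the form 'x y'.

d=471: √d = [21; 1,2,2,1,3,…,2,1,42] (ℓ=14, even), read p_13/q_13
k=0  a_k=21  p_k/q_k = 21/1
k=1  a_k=1  p_k/q_k = 22/1
k=2  a_k=2  p_k/q_k = 65/3
…
k=4  a_k=1  p_k/q_k = 217/10
k=5  a_k=3  p_k/q_k = 803/37
k=6  a_k=4  p_k/q_k = 3429/158
…
k=8  a_k=4  p_k/q_k = 198665/9154
k=9  a_k=3  p_k/q_k = 644804/29711
…
k=11  a_k=2  p_k/q_k = 2331742/107441
k=12  a_k=2  p_k/q_k = 5506953/253747
k=13  a_k=1  p_k/q_k = 7838695/361188
→ (7838695, 361188).  Check: 7838695²=61445139303025, 471·361188²=61445139303024, difference 1.

7838695 361188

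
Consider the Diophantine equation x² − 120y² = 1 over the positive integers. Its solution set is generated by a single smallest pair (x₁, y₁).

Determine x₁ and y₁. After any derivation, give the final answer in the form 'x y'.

[10; 1,20] for √120; ℓ=2 ⇒ convergent index 1
a_0=10:  p_0=10·1+0=10,  q_0=10·0+1=1
a_1=1:  p_1=1·10+1=11,  q_1=1·1+0=1
→ (11, 1).  Check: 11²=121, 120·1²=120, difference 1.

11 1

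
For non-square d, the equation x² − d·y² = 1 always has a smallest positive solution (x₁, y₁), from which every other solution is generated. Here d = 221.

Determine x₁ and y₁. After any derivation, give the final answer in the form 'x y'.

1665 112

√221 → a₀=14, period (1,6,2,6,1,28); ℓ=6 even so k=5
step 0: (14, 1)  from 14·(1,0) + (0,1)
step 1: (15, 1)  from 1·(14,1) + (1,0)
…
step 3: (223, 15)  from 2·(104,7) + (15,1)
step 4: (1442, 97)  from 6·(223,15) + (104,7)
step 5: (1665, 112)  from 1·(1442,97) + (223,15)
→ (1665, 112).  Check: 1665²=2772225, 221·112²=2772224, difference 1.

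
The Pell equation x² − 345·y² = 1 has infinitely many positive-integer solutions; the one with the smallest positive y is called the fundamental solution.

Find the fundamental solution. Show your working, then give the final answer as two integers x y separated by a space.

[18; 1,1,2,1,6,1,2,1,1,36] for √345; ℓ=10 ⇒ convergent index 9
k=0  a_k=18  p_k/q_k = 18/1
…
k=3  a_k=2  p_k/q_k = 93/5
…
k=8  a_k=1  p_k/q_k = 3882/209
k=9  a_k=1  p_k/q_k = 6761/364
fundamental: x₁=6761, y₁=364  (since 45711121 − 345·132496 = 1)

6761 364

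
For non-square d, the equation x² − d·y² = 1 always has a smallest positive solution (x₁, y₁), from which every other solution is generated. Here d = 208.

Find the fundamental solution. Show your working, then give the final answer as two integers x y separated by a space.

649 45

√208 = [14; 2,2,1,2,2,28, …], period ℓ=6 (even) → k=5
a_0=14:  p_0=14·1+0=14,  q_0=14·0+1=1
a_1=2:  p_1=2·14+1=29,  q_1=2·1+0=2
…
a_4=2:  p_4=2·101+72=274,  q_4=2·7+5=19
a_5=2:  p_5=2·274+101=649,  q_5=2·19+7=45
→ (649, 45).  Check: 649²=421201, 208·45²=421200, difference 1.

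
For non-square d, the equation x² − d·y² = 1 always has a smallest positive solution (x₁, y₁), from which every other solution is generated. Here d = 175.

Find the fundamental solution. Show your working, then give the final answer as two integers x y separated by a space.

2024 153

d=175: √d = [13; 4,2,1,2,4,26] (ℓ=6, even), read p_5/q_5
k=0  a_k=13  p_k/q_k = 13/1
…
k=2  a_k=2  p_k/q_k = 119/9
k=3  a_k=1  p_k/q_k = 172/13
k=4  a_k=2  p_k/q_k = 463/35
k=5  a_k=4  p_k/q_k = 2024/153
→ (2024, 153).  Check: 2024²=4096576, 175·153²=4096575, difference 1.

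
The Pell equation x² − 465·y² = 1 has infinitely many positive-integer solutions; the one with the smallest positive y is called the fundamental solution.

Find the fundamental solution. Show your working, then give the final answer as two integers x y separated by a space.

15871 736

√465 = [21; 1,1,3,2,2,2,3,1,1,42, …], period ℓ=10 (even) → k=9
k=0  a_k=21  p_k/q_k = 21/1
k=1  a_k=1  p_k/q_k = 22/1
k=2  a_k=1  p_k/q_k = 43/2
k=3  a_k=3  p_k/q_k = 151/7
k=4  a_k=2  p_k/q_k = 345/16
k=5  a_k=2  p_k/q_k = 841/39
k=6  a_k=2  p_k/q_k = 2027/94
…
k=8  a_k=1  p_k/q_k = 8949/415
k=9  a_k=1  p_k/q_k = 15871/736
→ (15871, 736).  Check: 15871²=251888641, 465·736²=251888640, difference 1.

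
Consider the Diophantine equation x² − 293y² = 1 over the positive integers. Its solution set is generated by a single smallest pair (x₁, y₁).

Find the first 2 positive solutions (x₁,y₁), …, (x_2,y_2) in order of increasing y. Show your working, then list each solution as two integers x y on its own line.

12320649 719780
303596783562401 17736313474440

[17; 8,1,1,8,34] for √293; ℓ=5 ⇒ convergent index 9
a_0=17:  p_0=17·1+0=17,  q_0=17·0+1=1
a_1=8:  p_1=8·17+1=137,  q_1=8·1+0=8
a_2=1:  p_2=1·137+17=154,  q_2=1·8+1=9
a_3=1:  p_3=1·154+137=291,  q_3=1·9+8=17
a_4=8:  p_4=8·291+154=2482,  q_4=8·17+9=145
a_5=34:  p_5=34·2482+291=84679,  q_5=34·145+17=4947
a_6=8:  p_6=8·84679+2482=679914,  q_6=8·4947+145=39721
a_7=1:  p_7=1·679914+84679=764593,  q_7=1·39721+4947=44668
a_8=1:  p_8=1·764593+679914=1444507,  q_8=1·44668+39721=84389
a_9=8:  p_9=8·1444507+764593=12320649,  q_9=8·84389+44668=719780
→ (12320649, 719780).  Check: 12320649²=151798391781201, 293·719780²=151798391781200, difference 1.
(x_2, y_2) = (12320649·12320649 + 293·719780·719780, 12320649·719780 + 719780·12320649) = (303596783562401, 17736313474440)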